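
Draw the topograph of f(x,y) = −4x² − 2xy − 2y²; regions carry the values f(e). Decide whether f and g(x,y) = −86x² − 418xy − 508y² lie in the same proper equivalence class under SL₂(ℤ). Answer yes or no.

D₁ = -28, D₂ = -28
f is negative-definite; reduce −f:
−f: flip: (4,2,2)→(2,-2,4)
−f: translate: b→2 (≡-2 mod 4), so (2,-2,4)→(2,2,4)
−f: reduced (well bottom): (2,2,4) with a≤c, −a<b≤a
flip sign back: reduced form of f is (-2,-2,-4)
g is negative-definite; reduce −g:
−g: translate: b→74 (≡418 mod 172), so (86,418,508)→(86,74,16)
−g: flip: (86,74,16)→(16,-74,86)
−g: translate: b→-10 (≡-74 mod 32), so (16,-74,86)→(16,-10,2)
−g: flip: (16,-10,2)→(2,10,16)
−g: translate: b→2 (≡10 mod 4), so (2,10,16)→(2,2,4)
−g: reduced (well bottom): (2,2,4) with a≤c, −a<b≤a
flip sign back: reduced form of g is (-2,-2,-4)
reduced forms (-2, -2, -4) vs (-2, -2, -4) ⇒ equivalent

yes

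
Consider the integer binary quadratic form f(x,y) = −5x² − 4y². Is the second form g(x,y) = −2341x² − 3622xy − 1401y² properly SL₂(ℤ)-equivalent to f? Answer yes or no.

D₁ = -80, D₂ = -80
f is negative-definite; reduce −f:
−f: flip: (5,0,4)→(4,0,5)
−f: reduced (well bottom): (4,0,5) with a≤c, −a<b≤a
flip sign back: reduced form of f is (-4,0,-5)
g is negative-definite; reduce −g:
−g: translate: b→-1060 (≡3622 mod 4682), so (2341,3622,1401)→(2341,-1060,120)
−g: flip: (2341,-1060,120)→(120,1060,2341)
−g: translate: b→100 (≡1060 mod 240), so (120,1060,2341)→(120,100,21)
−g: flip: (120,100,21)→(21,-100,120)
−g: translate: b→-16 (≡-100 mod 42), so (21,-100,120)→(21,-16,4)
−g: flip: (21,-16,4)→(4,16,21)
−g: translate: b→0 (≡16 mod 8), so (4,16,21)→(4,0,5)
−g: reduced (well bottom): (4,0,5) with a≤c, −a<b≤a
flip sign back: reduced form of g is (-4,0,-5)
reduced forms (-4, 0, -5) vs (-4, 0, -5) ⇒ equivalent

yes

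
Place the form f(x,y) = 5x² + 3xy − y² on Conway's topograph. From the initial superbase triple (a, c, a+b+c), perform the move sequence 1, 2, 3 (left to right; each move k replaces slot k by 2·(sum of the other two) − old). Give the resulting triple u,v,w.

start (5,-1,7) = (f(1,0),f(0,1),f(1,1))
replace slot 1: 2·((-1)+7) − 5 = 7 → (7,-1,7)
replace slot 2: 2·(7+7) − (-1) = 29 → (7,29,7)
replace slot 3: 2·(7+29) − 7 = 65 → (7,29,65)

7,29,65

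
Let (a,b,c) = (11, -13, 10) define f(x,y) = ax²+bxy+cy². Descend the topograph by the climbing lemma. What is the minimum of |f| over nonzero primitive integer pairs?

translate: b→9 (≡-13 mod 22), so (11,-13,10)→(11,9,8)
flip: (11,9,8)→(8,-9,11)
translate: b→7 (≡-9 mod 16), so (8,-9,11)→(8,7,10)
reduced (well bottom): (8,7,10) with a≤c, −a<b≤a
well minimum = a = 8

8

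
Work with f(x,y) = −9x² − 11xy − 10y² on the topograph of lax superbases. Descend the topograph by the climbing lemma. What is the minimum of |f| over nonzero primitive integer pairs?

translate: b→-7 (≡11 mod 18), so (9,11,10)→(9,-7,8)
flip: (9,-7,8)→(8,7,9)
reduced (well bottom): (8,7,9) with a≤c, −a<b≤a
well minimum |f| = |-8| = 8 (negative-definite)

8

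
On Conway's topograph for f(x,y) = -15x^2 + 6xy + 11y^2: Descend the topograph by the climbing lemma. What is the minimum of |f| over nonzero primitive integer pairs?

river: ρ → (11,16,-10)
river: ρ → (-10,24,3)
river: ρ → (3,24,-10)
river: ρ → (-10,16,11)
river: ρ → (11,6,-15)
river: ρ → (-15,24,2)
river: ρ → (2,24,-15)
river: ρ → (-15,6,11)
closes: descent 0, river 8
min |a| on river = 2

2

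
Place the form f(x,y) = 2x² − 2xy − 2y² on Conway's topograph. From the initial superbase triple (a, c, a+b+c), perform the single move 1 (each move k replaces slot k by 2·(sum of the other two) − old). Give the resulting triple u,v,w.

start (2,-2,-2) = (f(1,0),f(0,1),f(1,1))
replace slot 1: 2·((-2)+(-2)) − 2 = -10 → (-10,-2,-2)

-10,-2,-2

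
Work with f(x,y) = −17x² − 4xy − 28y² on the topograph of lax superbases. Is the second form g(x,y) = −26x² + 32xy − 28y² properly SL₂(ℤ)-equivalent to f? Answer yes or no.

D₁ = -1888, D₂ = -1888
f is negative-definite; reduce −f:
−f: reduced (well bottom): (17,4,28) with a≤c, −a<b≤a
flip sign back: reduced form of f is (-17,-4,-28)
g is negative-definite; reduce −g:
−g: translate: b→20 (≡-32 mod 52), so (26,-32,28)→(26,20,22)
−g: flip: (26,20,22)→(22,-20,26)
−g: reduced (well bottom): (22,-20,26) with a≤c, −a<b≤a
flip sign back: reduced form of g is (-22,20,-26)
reduced forms (-17, -4, -28) vs (-22, 20, -26) ⇒ inequivalent

no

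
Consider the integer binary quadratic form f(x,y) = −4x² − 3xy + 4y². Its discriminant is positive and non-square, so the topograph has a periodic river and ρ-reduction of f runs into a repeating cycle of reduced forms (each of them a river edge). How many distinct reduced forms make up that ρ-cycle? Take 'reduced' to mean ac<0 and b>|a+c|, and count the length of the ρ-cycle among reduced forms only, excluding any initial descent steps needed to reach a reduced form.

D = 73, ⌊√D⌋ = 8
descent: ρ → (4,3,-4)  [lands on river]
river: ρ → (-4,5,3)
river: ρ → (3,7,-2)
river: ρ → (-2,5,6)
river: ρ → (6,7,-1)
river: ρ → (-1,7,6)
river: ρ → (6,5,-2)
river: ρ → (-2,7,3)
river: ρ → (3,5,-4)
river: ρ → (-4,3,4)
river: ρ → (4,5,-3)
river: ρ → (-3,7,2)
river: ρ → (2,5,-6)
river: ρ → (-6,7,1)
river: ρ → (1,7,-6)
river: ρ → (-6,5,2)
river: ρ → (2,7,-3)
river: ρ → (-3,5,4)
ρ-cycle length = 18 (tail of 1 descent step not counted)

18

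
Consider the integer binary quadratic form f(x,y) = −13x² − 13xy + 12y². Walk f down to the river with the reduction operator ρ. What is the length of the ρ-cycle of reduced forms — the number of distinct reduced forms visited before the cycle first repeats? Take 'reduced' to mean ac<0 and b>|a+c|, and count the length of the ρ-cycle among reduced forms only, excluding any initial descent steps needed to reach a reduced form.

D = 793, ⌊√D⌋ = 28
descent: ρ → (12,13,-13)  [lands on river]
river: ρ → (-13,13,12)
river: ρ → (12,11,-14)
river: ρ → (-14,17,9)
river: ρ → (9,19,-12)
river: ρ → (-12,5,16)
river: ρ → (16,27,-1)
river: ρ → (-1,27,16)
river: ρ → (16,5,-12)
river: ρ → (-12,19,9)
river: ρ → (9,17,-14)
river: ρ → (-14,11,12)
ρ-cycle length = 12 (tail of 1 descent step not counted)

12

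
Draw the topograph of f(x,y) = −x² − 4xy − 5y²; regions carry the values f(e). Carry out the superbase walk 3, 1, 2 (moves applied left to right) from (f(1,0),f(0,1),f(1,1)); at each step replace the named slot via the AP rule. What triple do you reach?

start (-1,-5,-10) = (f(1,0),f(0,1),f(1,1))
replace slot 3: 2·((-1)+(-5)) − (-10) = -2 → (-1,-5,-2)
replace slot 1: 2·((-5)+(-2)) − (-1) = -13 → (-13,-5,-2)
replace slot 2: 2·((-13)+(-2)) − (-5) = -25 → (-13,-25,-2)

-13,-25,-2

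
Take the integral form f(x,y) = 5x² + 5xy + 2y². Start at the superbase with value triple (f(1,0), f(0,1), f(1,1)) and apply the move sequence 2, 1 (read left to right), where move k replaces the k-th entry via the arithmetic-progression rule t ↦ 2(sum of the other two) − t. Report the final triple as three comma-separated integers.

start (5,2,12) = (f(1,0),f(0,1),f(1,1))
replace slot 2: 2·(5+12) − 2 = 32 → (5,32,12)
replace slot 1: 2·(32+12) − 5 = 83 → (83,32,12)

83,32,12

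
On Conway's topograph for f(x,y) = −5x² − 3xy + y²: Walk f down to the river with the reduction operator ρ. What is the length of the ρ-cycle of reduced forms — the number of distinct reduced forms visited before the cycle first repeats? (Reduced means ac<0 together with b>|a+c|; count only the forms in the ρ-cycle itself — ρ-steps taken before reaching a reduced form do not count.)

D = 29, ⌊√D⌋ = 5
descent: ρ → (1,5,-1)  [lands on river]
river: ρ → (-1,5,1)
ρ-cycle length = 2 (tail of 1 descent step not counted)

2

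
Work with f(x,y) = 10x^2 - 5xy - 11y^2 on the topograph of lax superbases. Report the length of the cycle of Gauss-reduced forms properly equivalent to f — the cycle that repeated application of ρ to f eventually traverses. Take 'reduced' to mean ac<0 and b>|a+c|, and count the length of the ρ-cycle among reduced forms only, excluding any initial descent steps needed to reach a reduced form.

D = 465, ⌊√D⌋ = 21
descent: ρ → (-11,5,10)  [lands on river]
river: ρ → (10,15,-6)
river: ρ → (-6,21,1)
river: ρ → (1,21,-6)
river: ρ → (-6,15,10)
river: ρ → (10,5,-11)
river: ρ → (-11,17,4)
river: ρ → (4,15,-15)
river: ρ → (-15,15,4)
river: ρ → (4,17,-11)
ρ-cycle length = 10 (tail of 1 descent step not counted)

10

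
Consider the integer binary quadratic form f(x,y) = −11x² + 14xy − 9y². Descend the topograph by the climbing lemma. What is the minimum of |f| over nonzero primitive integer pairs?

translate: b→8 (≡-14 mod 22), so (11,-14,9)→(11,8,6)
flip: (11,8,6)→(6,-8,11)
translate: b→4 (≡-8 mod 12), so (6,-8,11)→(6,4,9)
reduced (well bottom): (6,4,9) with a≤c, −a<b≤a
well minimum |f| = |-6| = 6 (negative-definite)

6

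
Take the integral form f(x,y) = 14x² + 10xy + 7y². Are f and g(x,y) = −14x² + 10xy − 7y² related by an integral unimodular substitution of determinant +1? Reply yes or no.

D₁ = -292, D₂ = -292
f: flip: (14,10,7)→(7,-10,14)
f: translate: b→4 (≡-10 mod 14), so (7,-10,14)→(7,4,11)
f: reduced (well bottom): (7,4,11) with a≤c, −a<b≤a
g is negative-definite; reduce −g:
−g: flip: (14,-10,7)→(7,10,14)
−g: translate: b→-4 (≡10 mod 14), so (7,10,14)→(7,-4,11)
−g: reduced (well bottom): (7,-4,11) with a≤c, −a<b≤a
flip sign back: reduced form of g is (-7,4,-11)
reduced forms (7, 4, 11) vs (-7, 4, -11) ⇒ inequivalent

no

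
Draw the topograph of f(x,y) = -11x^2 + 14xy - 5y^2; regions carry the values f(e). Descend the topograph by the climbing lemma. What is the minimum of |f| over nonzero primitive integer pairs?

translate: b→8 (≡-14 mod 22), so (11,-14,5)→(11,8,2)
flip: (11,8,2)→(2,-8,11)
translate: b→0 (≡-8 mod 4), so (2,-8,11)→(2,0,3)
reduced (well bottom): (2,0,3) with a≤c, −a<b≤a
well minimum |f| = |-2| = 2 (negative-definite)

2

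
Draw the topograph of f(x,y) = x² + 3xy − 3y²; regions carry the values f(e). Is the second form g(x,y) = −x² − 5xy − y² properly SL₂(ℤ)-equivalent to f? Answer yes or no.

D₁ = 21, D₂ = 21
river cycle of f (length 2): (-3, 3, 1), (1, 3, -3)
river cycle of g (length 2): (-1, 3, 3), (3, 3, -1)
cycles differ ⇒ inequivalent

no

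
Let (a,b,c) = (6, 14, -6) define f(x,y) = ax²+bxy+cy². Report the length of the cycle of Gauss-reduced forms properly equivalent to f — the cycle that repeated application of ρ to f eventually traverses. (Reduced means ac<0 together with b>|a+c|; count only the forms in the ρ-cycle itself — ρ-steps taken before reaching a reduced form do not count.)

D = 340, ⌊√D⌋ = 18
river: ρ → (-6,10,10)
river: ρ → (10,10,-6)
river: ρ → (-6,14,6)
river: ρ → (6,10,-10)
river: ρ → (-10,10,6)
river: ρ → (6,14,-6)
ρ-cycle length = 6 (tail of 0 descent steps not counted)

6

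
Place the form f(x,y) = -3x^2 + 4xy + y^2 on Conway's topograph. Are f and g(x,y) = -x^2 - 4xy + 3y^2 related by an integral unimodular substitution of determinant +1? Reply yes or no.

D₁ = 28, D₂ = 28
river cycle of f (length 4): (1, 4, -3), (-3, 2, 2), (2, 2, -3), (-3, 4, 1)
river cycle of g (length 4): (3, 4, -1), (-1, 4, 3), (3, 2, -2), (-2, 2, 3)
cycles differ ⇒ inequivalent

no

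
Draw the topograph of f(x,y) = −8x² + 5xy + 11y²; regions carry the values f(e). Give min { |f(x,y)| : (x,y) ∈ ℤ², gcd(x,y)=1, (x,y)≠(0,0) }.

river: ρ → (11,17,-2)
river: ρ → (-2,19,2)
river: ρ → (2,17,-11)
river: ρ → (-11,5,8)
river: ρ → (8,11,-8)
river: ρ → (-8,5,11)
closes: descent 0, river 6
min |a| on river = 2

2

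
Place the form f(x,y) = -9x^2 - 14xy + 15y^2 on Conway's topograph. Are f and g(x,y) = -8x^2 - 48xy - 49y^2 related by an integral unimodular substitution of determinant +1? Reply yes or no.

D₁ = 736, D₂ = 736
river cycle of f (length 12): (15, 14, -9), (-9, 22, 7), (7, 20, -12), (-12, 4, 15), (15, 26, -1), (-1, 26, 15), (15, 4, -12), (-12, 20, 7), (7, 22, -9), (-9, 14, 15), … (2 more)
river cycle of g (length 12): (-8, 16, 15), (15, 14, -9), (-9, 22, 7), (7, 20, -12), (-12, 4, 15), (15, 26, -1), (-1, 26, 15), (15, 4, -12), (-12, 20, 7), (7, 22, -9), … (2 more)
cycles coincide ⇒ equivalent

yes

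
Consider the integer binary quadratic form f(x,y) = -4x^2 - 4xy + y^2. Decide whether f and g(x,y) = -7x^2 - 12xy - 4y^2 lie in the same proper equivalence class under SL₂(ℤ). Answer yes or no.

D₁ = 32, D₂ = 32
river cycle of f (length 2): (1, 4, -4), (-4, 4, 1)
river cycle of g (length 2): (-4, 4, 1), (1, 4, -4)
cycles coincide ⇒ equivalent

yes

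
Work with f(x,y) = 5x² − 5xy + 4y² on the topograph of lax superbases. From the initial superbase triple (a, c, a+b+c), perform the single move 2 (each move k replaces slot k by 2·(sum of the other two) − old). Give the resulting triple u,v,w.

start (5,4,4) = (f(1,0),f(0,1),f(1,1))
replace slot 2: 2·(5+4) − 4 = 14 → (5,14,4)

5,14,4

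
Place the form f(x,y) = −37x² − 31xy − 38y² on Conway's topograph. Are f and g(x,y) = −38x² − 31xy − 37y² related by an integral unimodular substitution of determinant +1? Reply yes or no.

D₁ = -4663, D₂ = -4663
f is negative-definite; reduce −f:
−f: reduced (well bottom): (37,31,38) with a≤c, −a<b≤a
flip sign back: reduced form of f is (-37,-31,-38)
g is negative-definite; reduce −g:
−g: flip: (38,31,37)→(37,-31,38)
−g: reduced (well bottom): (37,-31,38) with a≤c, −a<b≤a
flip sign back: reduced form of g is (-37,31,-38)
reduced forms (-37, -31, -38) vs (-37, 31, -38) ⇒ inequivalent

no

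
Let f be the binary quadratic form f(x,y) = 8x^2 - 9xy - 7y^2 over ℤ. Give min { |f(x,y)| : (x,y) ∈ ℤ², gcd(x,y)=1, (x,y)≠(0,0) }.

descent: ρ → (-7,9,8)  [lands on river]
river: ρ → (8,7,-8)
river: ρ → (-8,9,7)
river: ρ → (7,5,-10)
river: ρ → (-10,15,2)
river: ρ → (2,17,-2)
river: ρ → (-2,15,10)
river: ρ → (10,5,-7)
closes: descent 1, river 8
min |a| on river = 2

2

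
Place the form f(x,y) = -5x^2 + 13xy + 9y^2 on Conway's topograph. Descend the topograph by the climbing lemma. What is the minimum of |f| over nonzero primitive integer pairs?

river: ρ → (9,5,-9)
river: ρ → (-9,13,5)
river: ρ → (5,17,-3)
river: ρ → (-3,13,15)
river: ρ → (15,17,-1)
river: ρ → (-1,17,15)
river: ρ → (15,13,-3)
river: ρ → (-3,17,5)
river: ρ → (5,13,-9)
river: ρ → (-9,5,9)
river: ρ → (9,13,-5)
river: ρ → (-5,17,3)
river: ρ → (3,13,-15)
river: ρ → (-15,17,1)
river: ρ → (1,17,-15)
river: ρ → (-15,13,3)
river: ρ → (3,17,-5)
river: ρ → (-5,13,9)
closes: descent 0, river 18
min |a| on river = 1

1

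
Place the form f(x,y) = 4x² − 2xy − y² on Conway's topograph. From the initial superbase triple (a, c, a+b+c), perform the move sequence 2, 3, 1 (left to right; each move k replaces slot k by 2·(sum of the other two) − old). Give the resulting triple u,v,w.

start (4,-1,1) = (f(1,0),f(0,1),f(1,1))
replace slot 2: 2·(4+1) − (-1) = 11 → (4,11,1)
replace slot 3: 2·(4+11) − 1 = 29 → (4,11,29)
replace slot 1: 2·(11+29) − 4 = 76 → (76,11,29)

76,11,29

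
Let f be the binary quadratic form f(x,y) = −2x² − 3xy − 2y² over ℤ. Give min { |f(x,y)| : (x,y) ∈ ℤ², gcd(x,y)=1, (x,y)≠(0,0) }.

translate: b→-1 (≡3 mod 4), so (2,3,2)→(2,-1,1)
flip: (2,-1,1)→(1,1,2)
reduced (well bottom): (1,1,2) with a≤c, −a<b≤a
well minimum |f| = |-1| = 1 (negative-definite)

1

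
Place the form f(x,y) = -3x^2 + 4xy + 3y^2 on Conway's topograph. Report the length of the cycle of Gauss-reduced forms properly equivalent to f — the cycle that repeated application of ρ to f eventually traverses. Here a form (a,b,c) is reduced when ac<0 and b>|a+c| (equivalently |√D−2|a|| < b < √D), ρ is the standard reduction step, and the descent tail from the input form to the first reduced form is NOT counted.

D = 52, ⌊√D⌋ = 7
river: ρ → (3,2,-4)
river: ρ → (-4,6,1)
river: ρ → (1,6,-4)
river: ρ → (-4,2,3)
river: ρ → (3,4,-3)
river: ρ → (-3,2,4)
river: ρ → (4,6,-1)
river: ρ → (-1,6,4)
river: ρ → (4,2,-3)
river: ρ → (-3,4,3)
ρ-cycle length = 10 (tail of 0 descent steps not counted)

10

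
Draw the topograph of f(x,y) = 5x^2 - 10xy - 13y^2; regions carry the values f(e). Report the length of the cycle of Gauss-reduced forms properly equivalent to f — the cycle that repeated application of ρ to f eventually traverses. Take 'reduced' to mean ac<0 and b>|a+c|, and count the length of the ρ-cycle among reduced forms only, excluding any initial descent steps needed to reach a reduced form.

D = 360, ⌊√D⌋ = 18
descent: ρ → (-13,10,5)  [lands on river]
river: ρ → (5,10,-13)
river: ρ → (-13,16,2)
river: ρ → (2,16,-13)
ρ-cycle length = 4 (tail of 1 descent step not counted)

4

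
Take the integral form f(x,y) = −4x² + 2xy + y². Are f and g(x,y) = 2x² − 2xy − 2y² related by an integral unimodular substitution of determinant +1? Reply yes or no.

D₁ = 20, D₂ = 20
river cycle of f (length 2): (1, 4, -1), (-1, 4, 1)
river cycle of g (length 2): (-2, 2, 2), (2, 2, -2)
cycles differ ⇒ inequivalent

no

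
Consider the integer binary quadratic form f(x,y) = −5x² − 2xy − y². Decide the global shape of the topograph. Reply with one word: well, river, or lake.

D = b²−4ac = (-2)² − 4·(-5)·(-1) = -16
D < 0 ⇒ definite ⇒ every region one sign ⇒ single well

well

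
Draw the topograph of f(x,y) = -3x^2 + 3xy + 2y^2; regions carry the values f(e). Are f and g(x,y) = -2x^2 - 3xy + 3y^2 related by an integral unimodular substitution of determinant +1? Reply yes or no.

D₁ = 33, D₂ = 33
river cycle of f (length 4): (2, 5, -1), (-1, 5, 2), (2, 3, -3), (-3, 3, 2)
river cycle of g (length 4): (3, 3, -2), (-2, 5, 1), (1, 5, -2), (-2, 3, 3)
cycles differ ⇒ inequivalent

no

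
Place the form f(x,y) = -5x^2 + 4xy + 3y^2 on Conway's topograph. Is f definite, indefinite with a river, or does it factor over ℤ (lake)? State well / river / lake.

D = b²−4ac = 4² − 4·(-5)·3 = 76
D > 0 non-square ⇒ indefinite ⇒ periodic river

river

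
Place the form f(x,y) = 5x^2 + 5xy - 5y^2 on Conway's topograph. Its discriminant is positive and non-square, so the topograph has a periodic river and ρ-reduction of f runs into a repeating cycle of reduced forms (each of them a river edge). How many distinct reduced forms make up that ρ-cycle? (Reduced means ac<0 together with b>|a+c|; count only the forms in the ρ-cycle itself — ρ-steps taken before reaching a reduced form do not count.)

D = 125, ⌊√D⌋ = 11
river: ρ → (-5,5,5)
river: ρ → (5,5,-5)
ρ-cycle length = 2 (tail of 0 descent steps not counted)

2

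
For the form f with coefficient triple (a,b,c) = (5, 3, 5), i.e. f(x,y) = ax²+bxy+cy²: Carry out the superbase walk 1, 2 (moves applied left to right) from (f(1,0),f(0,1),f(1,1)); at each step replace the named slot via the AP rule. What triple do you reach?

start (5,5,13) = (f(1,0),f(0,1),f(1,1))
replace slot 1: 2·(5+13) − 5 = 31 → (31,5,13)
replace slot 2: 2·(31+13) − 5 = 83 → (31,83,13)

31,83,13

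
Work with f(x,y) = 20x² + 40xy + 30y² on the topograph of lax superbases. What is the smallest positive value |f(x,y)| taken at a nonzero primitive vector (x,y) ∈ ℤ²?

translate: b→0 (≡40 mod 40), so (20,40,30)→(20,0,10)
flip: (20,0,10)→(10,0,20)
reduced (well bottom): (10,0,20) with a≤c, −a<b≤a
well minimum = a = 10

10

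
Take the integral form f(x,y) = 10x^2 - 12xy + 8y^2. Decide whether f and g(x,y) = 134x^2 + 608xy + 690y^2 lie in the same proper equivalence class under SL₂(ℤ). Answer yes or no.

D₁ = -176, D₂ = -176
f: translate: b→8 (≡-12 mod 20), so (10,-12,8)→(10,8,6)
f: flip: (10,8,6)→(6,-8,10)
f: translate: b→4 (≡-8 mod 12), so (6,-8,10)→(6,4,8)
f: reduced (well bottom): (6,4,8) with a≤c, −a<b≤a
g: translate: b→72 (≡608 mod 268), so (134,608,690)→(134,72,10)
g: flip: (134,72,10)→(10,-72,134)
g: translate: b→8 (≡-72 mod 20), so (10,-72,134)→(10,8,6)
g: flip: (10,8,6)→(6,-8,10)
g: translate: b→4 (≡-8 mod 12), so (6,-8,10)→(6,4,8)
g: reduced (well bottom): (6,4,8) with a≤c, −a<b≤a
reduced forms (6, 4, 8) vs (6, 4, 8) ⇒ equivalent

yes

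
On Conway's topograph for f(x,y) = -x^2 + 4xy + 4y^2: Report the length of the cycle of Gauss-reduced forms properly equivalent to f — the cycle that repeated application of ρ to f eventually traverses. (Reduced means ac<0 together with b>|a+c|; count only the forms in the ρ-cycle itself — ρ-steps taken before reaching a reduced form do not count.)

D = 32, ⌊√D⌋ = 5
river: ρ → (4,4,-1)
river: ρ → (-1,4,4)
ρ-cycle length = 2 (tail of 0 descent steps not counted)

2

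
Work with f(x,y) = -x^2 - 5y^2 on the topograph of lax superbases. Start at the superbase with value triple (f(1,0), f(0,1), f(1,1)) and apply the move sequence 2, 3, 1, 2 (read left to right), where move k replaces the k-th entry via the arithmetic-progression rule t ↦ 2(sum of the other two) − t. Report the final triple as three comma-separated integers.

start (-1,-5,-6) = (f(1,0),f(0,1),f(1,1))
replace slot 2: 2·((-1)+(-6)) − (-5) = -9 → (-1,-9,-6)
replace slot 3: 2·((-1)+(-9)) − (-6) = -14 → (-1,-9,-14)
replace slot 1: 2·((-9)+(-14)) − (-1) = -45 → (-45,-9,-14)
replace slot 2: 2·((-45)+(-14)) − (-9) = -109 → (-45,-109,-14)

-45,-109,-14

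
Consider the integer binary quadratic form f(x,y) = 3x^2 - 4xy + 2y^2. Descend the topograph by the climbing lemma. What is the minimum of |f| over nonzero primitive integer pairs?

translate: b→2 (≡-4 mod 6), so (3,-4,2)→(3,2,1)
flip: (3,2,1)→(1,-2,3)
translate: b→0 (≡-2 mod 2), so (1,-2,3)→(1,0,2)
reduced (well bottom): (1,0,2) with a≤c, −a<b≤a
well minimum = a = 1

1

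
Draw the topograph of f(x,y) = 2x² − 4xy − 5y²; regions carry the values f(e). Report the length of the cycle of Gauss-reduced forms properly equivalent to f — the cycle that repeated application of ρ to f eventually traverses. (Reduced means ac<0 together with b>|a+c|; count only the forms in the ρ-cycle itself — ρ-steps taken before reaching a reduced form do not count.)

D = 56, ⌊√D⌋ = 7
descent: ρ → (-5,4,2)  [lands on river]
river: ρ → (2,4,-5)
river: ρ → (-5,6,1)
river: ρ → (1,6,-5)
ρ-cycle length = 4 (tail of 1 descent step not counted)

4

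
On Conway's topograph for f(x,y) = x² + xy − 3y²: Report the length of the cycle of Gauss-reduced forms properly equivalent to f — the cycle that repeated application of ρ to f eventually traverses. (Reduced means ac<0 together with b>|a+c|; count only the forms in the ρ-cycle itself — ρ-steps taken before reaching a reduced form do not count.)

D = 13, ⌊√D⌋ = 3
descent: ρ → (-3,-1,1)
descent: ρ → (1,3,-1)  [lands on river]
river: ρ → (-1,3,1)
ρ-cycle length = 2 (tail of 2 descent steps not counted)

2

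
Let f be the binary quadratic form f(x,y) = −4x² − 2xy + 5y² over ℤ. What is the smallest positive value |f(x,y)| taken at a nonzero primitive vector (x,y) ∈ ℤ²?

descent: ρ → (5,2,-4)  [lands on river]
river: ρ → (-4,6,3)
river: ρ → (3,6,-4)
river: ρ → (-4,2,5)
river: ρ → (5,8,-1)
river: ρ → (-1,8,5)
closes: descent 1, river 6
min |a| on river = 1

1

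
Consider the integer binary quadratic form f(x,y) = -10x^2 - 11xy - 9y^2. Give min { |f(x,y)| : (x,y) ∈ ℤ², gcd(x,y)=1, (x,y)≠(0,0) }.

translate: b→-9 (≡11 mod 20), so (10,11,9)→(10,-9,8)
flip: (10,-9,8)→(8,9,10)
translate: b→-7 (≡9 mod 16), so (8,9,10)→(8,-7,9)
reduced (well bottom): (8,-7,9) with a≤c, −a<b≤a
well minimum |f| = |-8| = 8 (negative-definite)

8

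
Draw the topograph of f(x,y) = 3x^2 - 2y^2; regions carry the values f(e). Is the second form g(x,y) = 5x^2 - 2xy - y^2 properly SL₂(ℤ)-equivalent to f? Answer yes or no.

D₁ = 24, D₂ = 24
river cycle of f (length 2): (-2, 4, 1), (1, 4, -2)
river cycle of g (length 2): (-1, 4, 2), (2, 4, -1)
cycles differ ⇒ inequivalent

no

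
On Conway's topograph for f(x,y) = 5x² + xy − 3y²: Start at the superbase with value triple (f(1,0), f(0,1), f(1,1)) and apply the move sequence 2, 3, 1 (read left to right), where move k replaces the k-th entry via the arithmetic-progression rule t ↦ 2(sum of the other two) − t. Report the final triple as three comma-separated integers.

start (5,-3,3) = (f(1,0),f(0,1),f(1,1))
replace slot 2: 2·(5+3) − (-3) = 19 → (5,19,3)
replace slot 3: 2·(5+19) − 3 = 45 → (5,19,45)
replace slot 1: 2·(19+45) − 5 = 123 → (123,19,45)

123,19,45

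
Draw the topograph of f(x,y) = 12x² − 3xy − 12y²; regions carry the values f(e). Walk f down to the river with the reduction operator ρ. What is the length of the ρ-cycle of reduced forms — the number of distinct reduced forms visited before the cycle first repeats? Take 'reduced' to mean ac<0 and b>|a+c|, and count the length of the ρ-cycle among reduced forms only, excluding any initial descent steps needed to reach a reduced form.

D = 585, ⌊√D⌋ = 24
descent: ρ → (-12,3,12)  [lands on river]
river: ρ → (12,21,-3)
river: ρ → (-3,21,12)
river: ρ → (12,3,-12)
river: ρ → (-12,21,3)
river: ρ → (3,21,-12)
ρ-cycle length = 6 (tail of 1 descent step not counted)

6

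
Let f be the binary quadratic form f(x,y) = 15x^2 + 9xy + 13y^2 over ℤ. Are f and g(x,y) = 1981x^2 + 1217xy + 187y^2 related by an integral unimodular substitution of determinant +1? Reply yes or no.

D₁ = -699, D₂ = -699
f: flip: (15,9,13)→(13,-9,15)
f: reduced (well bottom): (13,-9,15) with a≤c, −a<b≤a
g: flip: (1981,1217,187)→(187,-1217,1981)
g: translate: b→-95 (≡-1217 mod 374), so (187,-1217,1981)→(187,-95,13)
g: flip: (187,-95,13)→(13,95,187)
g: translate: b→-9 (≡95 mod 26), so (13,95,187)→(13,-9,15)
g: reduced (well bottom): (13,-9,15) with a≤c, −a<b≤a
reduced forms (13, -9, 15) vs (13, -9, 15) ⇒ equivalent

yes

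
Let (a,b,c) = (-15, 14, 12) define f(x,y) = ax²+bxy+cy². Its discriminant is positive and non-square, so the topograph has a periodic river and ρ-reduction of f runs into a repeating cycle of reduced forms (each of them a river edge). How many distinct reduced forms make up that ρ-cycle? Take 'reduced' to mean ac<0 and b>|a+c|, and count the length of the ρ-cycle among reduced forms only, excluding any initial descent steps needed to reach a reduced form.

D = 916, ⌊√D⌋ = 30
river: ρ → (12,10,-17)
river: ρ → (-17,24,5)
river: ρ → (5,26,-12)
river: ρ → (-12,22,9)
river: ρ → (9,14,-20)
river: ρ → (-20,26,3)
river: ρ → (3,28,-11)
river: ρ → (-11,16,15)
river: ρ → (15,14,-12)
river: ρ → (-12,10,17)
river: ρ → (17,24,-5)
river: ρ → (-5,26,12)
river: ρ → (12,22,-9)
river: ρ → (-9,14,20)
river: ρ → (20,26,-3)
river: ρ → (-3,28,11)
river: ρ → (11,16,-15)
river: ρ → (-15,14,12)
ρ-cycle length = 18 (tail of 0 descent steps not counted)

18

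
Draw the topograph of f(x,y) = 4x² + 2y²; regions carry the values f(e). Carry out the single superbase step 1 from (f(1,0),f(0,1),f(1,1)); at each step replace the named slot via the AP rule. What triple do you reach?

start (4,2,6) = (f(1,0),f(0,1),f(1,1))
replace slot 1: 2·(2+6) − 4 = 12 → (12,2,6)

12,2,6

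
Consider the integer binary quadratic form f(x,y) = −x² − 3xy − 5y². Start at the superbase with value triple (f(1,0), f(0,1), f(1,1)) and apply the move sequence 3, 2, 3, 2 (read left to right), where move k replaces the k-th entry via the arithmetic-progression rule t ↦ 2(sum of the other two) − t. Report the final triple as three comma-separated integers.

start (-1,-5,-9) = (f(1,0),f(0,1),f(1,1))
replace slot 3: 2·((-1)+(-5)) − (-9) = -3 → (-1,-5,-3)
replace slot 2: 2·((-1)+(-3)) − (-5) = -3 → (-1,-3,-3)
replace slot 3: 2·((-1)+(-3)) − (-3) = -5 → (-1,-3,-5)
replace slot 2: 2·((-1)+(-5)) − (-3) = -9 → (-1,-9,-5)

-1,-9,-5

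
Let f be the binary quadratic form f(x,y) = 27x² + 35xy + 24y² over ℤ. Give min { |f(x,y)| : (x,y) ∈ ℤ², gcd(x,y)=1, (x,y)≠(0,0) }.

translate: b→-19 (≡35 mod 54), so (27,35,24)→(27,-19,16)
flip: (27,-19,16)→(16,19,27)
translate: b→-13 (≡19 mod 32), so (16,19,27)→(16,-13,24)
reduced (well bottom): (16,-13,24) with a≤c, −a<b≤a
well minimum = a = 16

16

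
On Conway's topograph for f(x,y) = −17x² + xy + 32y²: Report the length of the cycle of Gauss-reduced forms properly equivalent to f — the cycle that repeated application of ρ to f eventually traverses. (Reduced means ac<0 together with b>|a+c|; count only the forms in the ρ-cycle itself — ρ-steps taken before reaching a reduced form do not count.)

D = 2177, ⌊√D⌋ = 46
descent: ρ → (32,-1,-17)
descent: ρ → (-17,35,14)  [lands on river]
river: ρ → (14,21,-31)
river: ρ → (-31,41,4)
river: ρ → (4,39,-41)
river: ρ → (-41,43,2)
river: ρ → (2,45,-19)
river: ρ → (-19,31,16)
river: ρ → (16,33,-17)
ρ-cycle length = 8 (tail of 2 descent steps not counted)

8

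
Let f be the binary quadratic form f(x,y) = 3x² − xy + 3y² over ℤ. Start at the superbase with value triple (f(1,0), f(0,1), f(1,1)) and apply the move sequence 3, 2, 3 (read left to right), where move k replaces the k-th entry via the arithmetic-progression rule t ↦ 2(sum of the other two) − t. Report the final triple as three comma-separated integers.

start (3,3,5) = (f(1,0),f(0,1),f(1,1))
replace slot 3: 2·(3+3) − 5 = 7 → (3,3,7)
replace slot 2: 2·(3+7) − 3 = 17 → (3,17,7)
replace slot 3: 2·(3+17) − 7 = 33 → (3,17,33)

3,17,33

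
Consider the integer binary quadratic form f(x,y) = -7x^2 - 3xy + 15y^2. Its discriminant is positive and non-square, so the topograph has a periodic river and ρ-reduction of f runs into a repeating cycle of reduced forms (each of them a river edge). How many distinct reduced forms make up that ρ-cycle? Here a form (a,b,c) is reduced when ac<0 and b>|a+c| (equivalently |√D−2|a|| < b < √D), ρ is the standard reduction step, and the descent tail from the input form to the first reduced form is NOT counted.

D = 429, ⌊√D⌋ = 20
descent: ρ → (15,3,-7)
descent: ρ → (-7,11,11)  [lands on river]
river: ρ → (11,11,-7)
river: ρ → (-7,17,5)
river: ρ → (5,13,-13)
river: ρ → (-13,13,5)
river: ρ → (5,17,-7)
ρ-cycle length = 6 (tail of 2 descent steps not counted)

6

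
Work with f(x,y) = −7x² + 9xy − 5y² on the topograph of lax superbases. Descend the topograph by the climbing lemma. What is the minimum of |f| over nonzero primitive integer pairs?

translate: b→5 (≡-9 mod 14), so (7,-9,5)→(7,5,3)
flip: (7,5,3)→(3,-5,7)
translate: b→1 (≡-5 mod 6), so (3,-5,7)→(3,1,5)
reduced (well bottom): (3,1,5) with a≤c, −a<b≤a
well minimum |f| = |-3| = 3 (negative-definite)

3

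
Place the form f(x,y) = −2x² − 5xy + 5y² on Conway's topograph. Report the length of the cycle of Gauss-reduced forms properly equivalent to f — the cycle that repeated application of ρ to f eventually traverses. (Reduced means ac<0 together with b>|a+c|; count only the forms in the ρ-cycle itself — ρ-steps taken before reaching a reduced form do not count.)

D = 65, ⌊√D⌋ = 8
descent: ρ → (5,5,-2)  [lands on river]
river: ρ → (-2,7,2)
river: ρ → (2,5,-5)
river: ρ → (-5,5,2)
river: ρ → (2,7,-2)
river: ρ → (-2,5,5)
ρ-cycle length = 6 (tail of 1 descent step not counted)

6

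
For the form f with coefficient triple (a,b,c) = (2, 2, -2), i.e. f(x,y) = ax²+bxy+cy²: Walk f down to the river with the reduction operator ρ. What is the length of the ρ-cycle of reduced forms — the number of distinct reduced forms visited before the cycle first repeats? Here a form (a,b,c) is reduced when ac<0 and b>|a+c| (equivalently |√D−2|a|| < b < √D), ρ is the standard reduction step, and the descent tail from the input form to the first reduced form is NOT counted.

D = 20, ⌊√D⌋ = 4
river: ρ → (-2,2,2)
river: ρ → (2,2,-2)
ρ-cycle length = 2 (tail of 0 descent steps not counted)

2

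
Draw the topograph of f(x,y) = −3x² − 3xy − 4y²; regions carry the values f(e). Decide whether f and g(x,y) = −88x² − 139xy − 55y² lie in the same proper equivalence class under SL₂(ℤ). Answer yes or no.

D₁ = -39, D₂ = -39
f is negative-definite; reduce −f:
−f: reduced (well bottom): (3,3,4) with a≤c, −a<b≤a
flip sign back: reduced form of f is (-3,-3,-4)
g is negative-definite; reduce −g:
−g: translate: b→-37 (≡139 mod 176), so (88,139,55)→(88,-37,4)
−g: flip: (88,-37,4)→(4,37,88)
−g: translate: b→-3 (≡37 mod 8), so (4,37,88)→(4,-3,3)
−g: flip: (4,-3,3)→(3,3,4)
−g: reduced (well bottom): (3,3,4) with a≤c, −a<b≤a
flip sign back: reduced form of g is (-3,-3,-4)
reduced forms (-3, -3, -4) vs (-3, -3, -4) ⇒ equivalent

yes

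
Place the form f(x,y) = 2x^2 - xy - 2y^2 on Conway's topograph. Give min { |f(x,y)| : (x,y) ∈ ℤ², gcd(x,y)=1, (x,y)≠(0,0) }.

descent: ρ → (-2,1,2)  [lands on river]
river: ρ → (2,3,-1)
river: ρ → (-1,3,2)
river: ρ → (2,1,-2)
river: ρ → (-2,3,1)
river: ρ → (1,3,-2)
closes: descent 1, river 6
min |a| on river = 1

1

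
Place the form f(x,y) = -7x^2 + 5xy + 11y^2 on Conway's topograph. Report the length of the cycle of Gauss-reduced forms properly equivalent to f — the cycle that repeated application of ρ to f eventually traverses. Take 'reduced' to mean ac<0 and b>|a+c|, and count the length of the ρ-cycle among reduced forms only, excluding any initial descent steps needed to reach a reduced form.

D = 333, ⌊√D⌋ = 18
river: ρ → (11,17,-1)
river: ρ → (-1,17,11)
river: ρ → (11,5,-7)
river: ρ → (-7,9,9)
river: ρ → (9,9,-7)
river: ρ → (-7,5,11)
ρ-cycle length = 6 (tail of 0 descent steps not counted)

6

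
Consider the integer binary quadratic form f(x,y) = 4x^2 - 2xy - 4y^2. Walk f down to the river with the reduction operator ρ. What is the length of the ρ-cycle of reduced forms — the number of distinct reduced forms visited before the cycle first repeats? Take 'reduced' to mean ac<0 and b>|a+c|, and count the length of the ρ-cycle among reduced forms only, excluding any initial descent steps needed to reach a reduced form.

D = 68, ⌊√D⌋ = 8
descent: ρ → (-4,2,4)  [lands on river]
river: ρ → (4,6,-2)
river: ρ → (-2,6,4)
river: ρ → (4,2,-4)
river: ρ → (-4,6,2)
river: ρ → (2,6,-4)
ρ-cycle length = 6 (tail of 1 descent step not counted)

6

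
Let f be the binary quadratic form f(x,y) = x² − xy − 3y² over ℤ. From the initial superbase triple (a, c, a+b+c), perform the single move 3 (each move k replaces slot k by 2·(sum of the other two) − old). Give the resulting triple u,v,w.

start (1,-3,-3) = (f(1,0),f(0,1),f(1,1))
replace slot 3: 2·(1+(-3)) − (-3) = -1 → (1,-3,-1)

1,-3,-1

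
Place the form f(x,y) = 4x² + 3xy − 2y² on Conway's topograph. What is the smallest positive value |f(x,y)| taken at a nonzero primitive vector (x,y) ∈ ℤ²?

river: ρ → (-2,5,2)
river: ρ → (2,3,-4)
river: ρ → (-4,5,1)
river: ρ → (1,5,-4)
river: ρ → (-4,3,2)
river: ρ → (2,5,-2)
river: ρ → (-2,3,4)
river: ρ → (4,5,-1)
river: ρ → (-1,5,4)
river: ρ → (4,3,-2)
closes: descent 0, river 10
min |a| on river = 1

1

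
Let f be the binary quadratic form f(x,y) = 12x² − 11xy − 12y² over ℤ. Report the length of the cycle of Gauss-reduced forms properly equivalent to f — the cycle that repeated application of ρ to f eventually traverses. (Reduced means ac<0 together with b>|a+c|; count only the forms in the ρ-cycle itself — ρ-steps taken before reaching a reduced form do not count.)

D = 697, ⌊√D⌋ = 26
descent: ρ → (-12,11,12)  [lands on river]
river: ρ → (12,13,-11)
river: ρ → (-11,9,14)
river: ρ → (14,19,-6)
river: ρ → (-6,17,17)
river: ρ → (17,17,-6)
river: ρ → (-6,19,14)
river: ρ → (14,9,-11)
river: ρ → (-11,13,12)
river: ρ → (12,11,-12)
river: ρ → (-12,13,11)
river: ρ → (11,9,-14)
river: ρ → (-14,19,6)
river: ρ → (6,17,-17)
river: ρ → (-17,17,6)
river: ρ → (6,19,-14)
river: ρ → (-14,9,11)
river: ρ → (11,13,-12)
ρ-cycle length = 18 (tail of 1 descent step not counted)

18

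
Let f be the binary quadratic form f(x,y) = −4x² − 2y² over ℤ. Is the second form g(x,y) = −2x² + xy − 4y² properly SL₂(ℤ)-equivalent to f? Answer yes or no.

D₁ = -32, D₂ = -31
discriminants differ ⇒ not SL₂(ℤ)-equivalent

no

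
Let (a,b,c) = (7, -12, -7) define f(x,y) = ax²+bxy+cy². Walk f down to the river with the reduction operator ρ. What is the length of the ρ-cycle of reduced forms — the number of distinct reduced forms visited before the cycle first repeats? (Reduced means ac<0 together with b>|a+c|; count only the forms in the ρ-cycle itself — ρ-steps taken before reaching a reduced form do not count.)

D = 340, ⌊√D⌋ = 18
descent: ρ → (-7,12,7)  [lands on river]
river: ρ → (7,16,-3)
river: ρ → (-3,14,12)
river: ρ → (12,10,-5)
river: ρ → (-5,10,12)
river: ρ → (12,14,-3)
river: ρ → (-3,16,7)
river: ρ → (7,12,-7)
river: ρ → (-7,16,3)
river: ρ → (3,14,-12)
river: ρ → (-12,10,5)
river: ρ → (5,10,-12)
river: ρ → (-12,14,3)
river: ρ → (3,16,-7)
ρ-cycle length = 14 (tail of 1 descent step not counted)

14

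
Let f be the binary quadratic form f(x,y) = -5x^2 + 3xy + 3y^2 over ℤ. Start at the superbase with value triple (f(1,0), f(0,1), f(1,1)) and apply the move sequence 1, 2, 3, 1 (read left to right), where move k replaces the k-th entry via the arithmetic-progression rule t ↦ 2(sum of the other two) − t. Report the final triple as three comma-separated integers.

start (-5,3,1) = (f(1,0),f(0,1),f(1,1))
replace slot 1: 2·(3+1) − (-5) = 13 → (13,3,1)
replace slot 2: 2·(13+1) − 3 = 25 → (13,25,1)
replace slot 3: 2·(13+25) − 1 = 75 → (13,25,75)
replace slot 1: 2·(25+75) − 13 = 187 → (187,25,75)

187,25,75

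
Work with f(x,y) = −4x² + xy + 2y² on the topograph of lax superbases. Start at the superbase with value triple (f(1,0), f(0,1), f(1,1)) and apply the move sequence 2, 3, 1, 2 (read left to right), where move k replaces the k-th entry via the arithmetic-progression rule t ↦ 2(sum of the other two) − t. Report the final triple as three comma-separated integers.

start (-4,2,-1) = (f(1,0),f(0,1),f(1,1))
replace slot 2: 2·((-4)+(-1)) − 2 = -12 → (-4,-12,-1)
replace slot 3: 2·((-4)+(-12)) − (-1) = -31 → (-4,-12,-31)
replace slot 1: 2·((-12)+(-31)) − (-4) = -82 → (-82,-12,-31)
replace slot 2: 2·((-82)+(-31)) − (-12) = -214 → (-82,-214,-31)

-82,-214,-31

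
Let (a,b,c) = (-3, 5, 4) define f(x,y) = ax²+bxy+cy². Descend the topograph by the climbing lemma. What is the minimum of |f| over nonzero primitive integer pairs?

river: ρ → (4,3,-4)
river: ρ → (-4,5,3)
river: ρ → (3,7,-2)
river: ρ → (-2,5,6)
river: ρ → (6,7,-1)
river: ρ → (-1,7,6)
river: ρ → (6,5,-2)
river: ρ → (-2,7,3)
river: ρ → (3,5,-4)
river: ρ → (-4,3,4)
river: ρ → (4,5,-3)
river: ρ → (-3,7,2)
river: ρ → (2,5,-6)
river: ρ → (-6,7,1)
river: ρ → (1,7,-6)
river: ρ → (-6,5,2)
river: ρ → (2,7,-3)
river: ρ → (-3,5,4)
closes: descent 0, river 18
min |a| on river = 1

1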